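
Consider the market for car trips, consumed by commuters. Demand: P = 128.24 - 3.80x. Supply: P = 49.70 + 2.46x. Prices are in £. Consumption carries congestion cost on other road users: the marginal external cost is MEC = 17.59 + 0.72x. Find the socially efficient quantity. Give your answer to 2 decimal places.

Social marginal benefit = demand − MEC = 110.65 - 4.52x.
Set SMB = MC: 110.65 - 4.52x = 49.70 + 2.46x → x* = 8.7321.

x* = 8.73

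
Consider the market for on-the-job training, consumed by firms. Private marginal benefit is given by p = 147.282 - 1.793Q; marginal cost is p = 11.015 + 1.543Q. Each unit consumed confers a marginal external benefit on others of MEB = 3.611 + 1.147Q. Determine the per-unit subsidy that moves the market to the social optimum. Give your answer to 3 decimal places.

Social marginal benefit = demand + MEB = 150.893 - 0.646Q.
Set SMB = MC: 150.893 - 0.646Q = 11.015 + 1.543Q → Q* = 63.9004.
The Pigouvian subsidy equals MEB at Q*: 3.611 + 1.147×63.9004 = 76.9048.

subsidy = 76.905 per unit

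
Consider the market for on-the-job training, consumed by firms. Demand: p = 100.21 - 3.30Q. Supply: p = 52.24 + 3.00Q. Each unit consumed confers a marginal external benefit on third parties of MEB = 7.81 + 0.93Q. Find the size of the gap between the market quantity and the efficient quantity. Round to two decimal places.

2.77 units

Market equilibrium (private): 52.24 + 3.00Q = 100.21 - 3.30Q → Q_m = 7.6143.
Social marginal benefit = demand + MEB = 108.02 - 2.37Q.
Set SMB = MC: 108.02 - 2.37Q = 52.24 + 3.00Q → Q* = 10.3873.
Gap = |7.6143 − 10.3873| = 2.7730.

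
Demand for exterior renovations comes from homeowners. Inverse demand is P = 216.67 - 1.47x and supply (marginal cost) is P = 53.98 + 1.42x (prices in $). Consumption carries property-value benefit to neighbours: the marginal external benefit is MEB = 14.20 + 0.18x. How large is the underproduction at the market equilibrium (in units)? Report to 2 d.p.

Market equilibrium (private): 53.98 + 1.42x = 216.67 - 1.47x → x_m = 56.2941.
Social marginal benefit = demand + MEB = 230.87 - 1.29x.
Set SMB = MC: 230.87 - 1.29x = 53.98 + 1.42x → x* = 65.2731.
Gap = |56.2941 − 65.2731| = 8.9790.

8.98 units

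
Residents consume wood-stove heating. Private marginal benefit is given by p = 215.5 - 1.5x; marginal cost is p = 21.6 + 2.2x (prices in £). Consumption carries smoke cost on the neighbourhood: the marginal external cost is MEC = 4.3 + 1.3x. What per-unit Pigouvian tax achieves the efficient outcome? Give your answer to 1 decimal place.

tax = £53.6 per unit

Social marginal benefit = demand − MEC = 211.2 - 2.8x.
Set SMB = MC: 211.2 - 2.8x = 21.6 + 2.2x → x* = 37.9200.
The Pigouvian tax equals MEC at x*: 4.3 + 1.3×37.9200 = 53.5960.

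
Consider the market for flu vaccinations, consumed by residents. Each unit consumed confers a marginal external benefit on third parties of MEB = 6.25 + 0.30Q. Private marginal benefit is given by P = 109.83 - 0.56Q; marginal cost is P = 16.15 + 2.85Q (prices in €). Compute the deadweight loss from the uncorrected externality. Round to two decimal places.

Market equilibrium (private): 16.15 + 2.85Q = 109.83 - 0.56Q → Q_m = 27.4721.
Social marginal benefit = demand + MEB = 116.08 - 0.26Q.
Set SMB = MC: 116.08 - 0.26Q = 16.15 + 2.85Q → Q* = 32.1318.
Between Q* and Q_m the wedge SMB − MC runs linearly from 0 to MEB(Q_m), so the loss is a triangle.
DWL = ½ × 4.6597 × 14.4916 = 33.7633.

DWL = €33.76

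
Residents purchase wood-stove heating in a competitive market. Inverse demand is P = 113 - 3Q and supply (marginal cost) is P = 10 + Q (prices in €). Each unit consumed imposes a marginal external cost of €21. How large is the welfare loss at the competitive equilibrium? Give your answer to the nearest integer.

DWL = €55

Market equilibrium (private): 10 + Q = 113 - 3Q → Q_m = 25.7500.
Social marginal benefit = demand − MEC = 92 - 3Q.
Set SMB = MC: 92 - 3Q = 10 + Q → Q* = 20.5000.
Height of the DWL triangle at Q_m is MC(Q_m) − SMB(Q_m) = MEC(Q_m) = 21.0000.
DWL = ½ × 5.2500 × 21.0000 = 55.1250.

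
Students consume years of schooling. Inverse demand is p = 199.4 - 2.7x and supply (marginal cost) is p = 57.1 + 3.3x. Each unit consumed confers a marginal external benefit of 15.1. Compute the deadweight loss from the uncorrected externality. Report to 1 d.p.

Market equilibrium (private): 57.1 + 3.3x = 199.4 - 2.7x → x_m = 23.7167.
Social marginal benefit = demand + MEB = 214.5 - 2.7x.
Set SMB = MC: 214.5 - 2.7x = 57.1 + 3.3x → x* = 26.2333.
The loss is the area between SMB and MC from x* to x_m; with linear curves that's a triangle of height MEB(x_m).
DWL = ½ × 2.5166 × 15.1000 = 19.0003.

DWL = 19.0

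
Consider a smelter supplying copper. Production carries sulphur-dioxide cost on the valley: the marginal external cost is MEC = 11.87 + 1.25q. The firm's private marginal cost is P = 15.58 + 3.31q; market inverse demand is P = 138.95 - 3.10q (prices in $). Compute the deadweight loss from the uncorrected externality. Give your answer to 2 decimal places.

DWL = $84.26

Market equilibrium (private): 15.58 + 3.31q = 138.95 - 3.10q → q_m = 19.2465.
Social marginal cost = private MC + MEC = 27.45 + 4.56q.
Set SMC = demand: 27.45 + 4.56q = 138.95 - 3.10q → q* = 14.5561.
Between q* and q_m the wedge SMC − demand runs linearly from 0 to MEC(q_m), so the loss is a triangle.
DWL = ½ × 4.6904 × 35.9281 = 84.2586.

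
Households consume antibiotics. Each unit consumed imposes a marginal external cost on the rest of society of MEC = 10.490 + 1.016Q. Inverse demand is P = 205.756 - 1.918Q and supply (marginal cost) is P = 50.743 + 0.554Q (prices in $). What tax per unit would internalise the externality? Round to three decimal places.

tax = $52.587 per unit

Social marginal benefit = demand − MEC = 195.266 - 2.934Q.
Set SMB = MC: 195.266 - 2.934Q = 50.743 + 0.554Q → Q* = 41.4343.
The Pigouvian tax equals MEC at Q*: 10.490 + 1.016×41.4343 = 52.5872.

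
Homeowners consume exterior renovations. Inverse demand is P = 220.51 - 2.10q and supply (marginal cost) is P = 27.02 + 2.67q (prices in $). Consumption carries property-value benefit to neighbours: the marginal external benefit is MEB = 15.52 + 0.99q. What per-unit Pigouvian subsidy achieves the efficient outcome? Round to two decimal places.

subsidy = $70.26 per unit

Social marginal benefit = demand + MEB = 236.03 - 1.11q.
Set SMB = MC: 236.03 - 1.11q = 27.02 + 2.67q → q* = 55.2937.
The Pigouvian subsidy equals MEB at q*: 15.52 + 0.99×55.2937 = 70.2608.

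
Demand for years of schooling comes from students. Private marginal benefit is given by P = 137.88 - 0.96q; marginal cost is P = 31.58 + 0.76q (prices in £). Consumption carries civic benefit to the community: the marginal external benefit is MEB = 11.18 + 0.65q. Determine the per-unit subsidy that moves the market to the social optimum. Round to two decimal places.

Social marginal benefit = demand + MEB = 149.06 - 0.31q.
Set SMB = MC: 149.06 - 0.31q = 31.58 + 0.76q → q* = 109.7944.
The Pigouvian subsidy equals MEB at q*: 11.18 + 0.65×109.7944 = 82.5464.

subsidy = £82.55 per unit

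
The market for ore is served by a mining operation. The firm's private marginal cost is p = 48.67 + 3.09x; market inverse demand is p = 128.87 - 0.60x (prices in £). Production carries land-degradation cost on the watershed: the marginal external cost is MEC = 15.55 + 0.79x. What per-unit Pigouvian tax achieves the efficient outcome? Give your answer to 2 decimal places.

tax = £26.95 per unit

Social marginal cost = private MC + MEC = 64.22 + 3.88x.
Set SMC = demand: 64.22 + 3.88x = 128.87 - 0.60x → x* = 14.4308.
The Pigouvian tax equals MEC at x*: 15.55 + 0.79×14.4308 = 26.9503.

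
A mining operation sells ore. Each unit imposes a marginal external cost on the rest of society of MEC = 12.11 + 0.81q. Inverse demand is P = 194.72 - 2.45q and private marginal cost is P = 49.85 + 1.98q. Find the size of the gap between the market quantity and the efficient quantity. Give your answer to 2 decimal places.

7.37 units

Market equilibrium (private): 49.85 + 1.98q = 194.72 - 2.45q → q_m = 32.7020.
Social marginal cost = private MC + MEC = 61.96 + 2.79q.
Set SMC = demand: 61.96 + 2.79q = 194.72 - 2.45q → q* = 25.3359.
Gap = |32.7020 − 25.3359| = 7.3661.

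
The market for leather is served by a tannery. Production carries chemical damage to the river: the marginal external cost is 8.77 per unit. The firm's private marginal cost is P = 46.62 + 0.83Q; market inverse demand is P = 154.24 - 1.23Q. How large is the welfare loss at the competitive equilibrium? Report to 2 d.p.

DWL = 18.67

Market equilibrium (private): 46.62 + 0.83Q = 154.24 - 1.23Q → Q_m = 52.2427.
Social marginal cost = private MC + MEC = 55.39 + 0.83Q.
Set SMC = demand: 55.39 + 0.83Q = 154.24 - 1.23Q → Q* = 47.9854.
The loss is the area between SMC and demand from Q* to Q_m; with linear curves that's a triangle of height MEC(Q_m).
DWL = ½ × 4.2573 × 8.7700 = 18.6683.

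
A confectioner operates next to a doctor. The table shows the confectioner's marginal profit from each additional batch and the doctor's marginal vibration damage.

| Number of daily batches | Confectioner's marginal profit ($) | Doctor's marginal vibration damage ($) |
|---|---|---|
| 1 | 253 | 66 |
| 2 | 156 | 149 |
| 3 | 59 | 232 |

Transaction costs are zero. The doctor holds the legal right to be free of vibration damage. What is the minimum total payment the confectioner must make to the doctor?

$215

Efficient level: marginal profit ≥ marginal vibration damage through level 2, so k* = 2.
With the doctor holding the right, the confectioner must at least compensate total damage at k*: 66 + 149 = 215.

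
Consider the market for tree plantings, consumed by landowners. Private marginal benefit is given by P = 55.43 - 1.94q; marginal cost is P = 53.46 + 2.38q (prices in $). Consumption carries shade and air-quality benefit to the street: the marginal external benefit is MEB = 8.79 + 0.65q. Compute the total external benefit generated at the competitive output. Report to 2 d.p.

Market equilibrium (private): 53.46 + 2.38q = 55.43 - 1.94q → q_m = 0.4560.
Total external benefit = ∫₀^{q_m} (8.79 + 0.65q) dq = 8.79×0.4560 + ½×0.65×0.4560² = 4.0758.

$4.08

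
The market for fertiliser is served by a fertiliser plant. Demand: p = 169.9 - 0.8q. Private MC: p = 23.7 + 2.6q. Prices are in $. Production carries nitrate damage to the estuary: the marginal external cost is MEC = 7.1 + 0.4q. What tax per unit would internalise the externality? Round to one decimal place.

Social marginal cost = private MC + MEC = 30.8 + 3.0q.
Set SMC = demand: 30.8 + 3.0q = 169.9 - 0.8q → q* = 36.6053.
The Pigouvian tax equals MEC at q*: 7.1 + 0.4×36.6053 = 21.7421.

tax = $21.7 per unit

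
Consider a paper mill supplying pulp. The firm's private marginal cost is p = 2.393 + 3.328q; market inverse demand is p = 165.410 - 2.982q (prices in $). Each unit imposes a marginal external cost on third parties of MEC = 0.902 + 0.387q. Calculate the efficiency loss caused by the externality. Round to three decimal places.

DWL = $8.870

Market equilibrium (private): 2.393 + 3.328q = 165.410 - 2.982q → q_m = 25.8347.
Social marginal cost = private MC + MEC = 3.295 + 3.715q.
Set SMC = demand: 3.295 + 3.715q = 165.410 - 2.982q → q* = 24.2071.
Height of the DWL triangle at q_m is SMC(q_m) − demand(q_m) = MEC(q_m) = 10.9000.
DWL = ½ × 1.6276 × 10.9000 = 8.8704.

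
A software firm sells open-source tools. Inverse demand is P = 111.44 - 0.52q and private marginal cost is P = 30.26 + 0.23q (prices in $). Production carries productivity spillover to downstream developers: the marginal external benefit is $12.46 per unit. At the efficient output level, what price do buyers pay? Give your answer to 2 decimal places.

P = $46.52

Social marginal cost = private MC − MEB = 17.80 + 0.23q.
Set SMC = demand: 17.80 + 0.23q = 111.44 - 0.52q → q* = 124.8533.
Consumer price on the demand curve at q*: 111.44 − 0.52×124.8533 = 46.5163.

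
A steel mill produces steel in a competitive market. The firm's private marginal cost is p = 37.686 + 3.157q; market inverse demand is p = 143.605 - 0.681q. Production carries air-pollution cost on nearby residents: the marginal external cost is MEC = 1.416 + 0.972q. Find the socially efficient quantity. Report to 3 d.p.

Social marginal cost = private MC + MEC = 39.102 + 4.129q.
Set SMC = demand: 39.102 + 4.129q = 143.605 - 0.681q → q* = 21.7262.

q* = 21.726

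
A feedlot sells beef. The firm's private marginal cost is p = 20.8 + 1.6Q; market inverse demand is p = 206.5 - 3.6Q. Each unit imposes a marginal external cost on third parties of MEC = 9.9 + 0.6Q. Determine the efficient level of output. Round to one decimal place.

Q* = 30.3

Social marginal cost = private MC + MEC = 30.7 + 2.2Q.
Set SMC = demand: 30.7 + 2.2Q = 206.5 - 3.6Q → Q* = 30.3103.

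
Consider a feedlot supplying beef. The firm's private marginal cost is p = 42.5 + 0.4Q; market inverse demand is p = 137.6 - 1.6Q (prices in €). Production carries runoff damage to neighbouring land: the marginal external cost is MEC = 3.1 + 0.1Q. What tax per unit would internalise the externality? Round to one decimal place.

Social marginal cost = private MC + MEC = 45.6 + 0.5Q.
Set SMC = demand: 45.6 + 0.5Q = 137.6 - 1.6Q → Q* = 43.8095.
The Pigouvian tax equals MEC at Q*: 3.1 + 0.1×43.8095 = 7.4810.

tax = €7.5 per unit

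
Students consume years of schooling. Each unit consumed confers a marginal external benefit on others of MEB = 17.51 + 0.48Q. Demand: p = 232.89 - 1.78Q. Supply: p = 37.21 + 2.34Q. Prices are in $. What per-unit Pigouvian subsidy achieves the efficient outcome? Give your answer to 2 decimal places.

Social marginal benefit = demand + MEB = 250.40 - 1.30Q.
Set SMB = MC: 250.40 - 1.30Q = 37.21 + 2.34Q → Q* = 58.5687.
The Pigouvian subsidy equals MEB at Q*: 17.51 + 0.48×58.5687 = 45.6230.

subsidy = $45.62 per unit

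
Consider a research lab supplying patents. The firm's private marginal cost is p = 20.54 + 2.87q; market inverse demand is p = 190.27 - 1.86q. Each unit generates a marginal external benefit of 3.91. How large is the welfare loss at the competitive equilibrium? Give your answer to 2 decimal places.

Market equilibrium (private): 20.54 + 2.87q = 190.27 - 1.86q → q_m = 35.8837.
Social marginal cost = private MC − MEB = 16.63 + 2.87q.
Set SMC = demand: 16.63 + 2.87q = 190.27 - 1.86q → q* = 36.7104.
Between q* and q_m the wedge demand − SMC runs linearly from 0 to MEB(q_m), so the loss is a triangle.
DWL = ½ × 0.8267 × 3.9100 = 1.6162.

DWL = 1.62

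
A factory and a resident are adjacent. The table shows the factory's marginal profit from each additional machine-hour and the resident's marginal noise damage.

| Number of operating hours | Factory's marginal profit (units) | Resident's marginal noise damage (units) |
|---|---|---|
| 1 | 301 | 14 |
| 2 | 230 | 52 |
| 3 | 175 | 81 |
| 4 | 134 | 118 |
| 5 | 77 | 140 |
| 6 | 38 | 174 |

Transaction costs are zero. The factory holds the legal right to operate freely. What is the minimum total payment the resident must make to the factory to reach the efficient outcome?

Left alone the factory would choose level 6 (marginal profit stays positive).
Efficient level: k* = 4 (marginal profit ≥ marginal noise damage through 4).
The resident must at least cover the factory's forgone profit from cutting 6→4: 77 + 38 = 115.

115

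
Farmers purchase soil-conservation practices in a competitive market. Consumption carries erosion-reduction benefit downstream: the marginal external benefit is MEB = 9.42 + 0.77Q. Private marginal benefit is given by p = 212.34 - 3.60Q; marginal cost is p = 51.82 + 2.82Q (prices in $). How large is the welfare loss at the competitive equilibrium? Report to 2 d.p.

Market equilibrium (private): 51.82 + 2.82Q = 212.34 - 3.60Q → Q_m = 25.0031.
Social marginal benefit = demand + MEB = 221.76 - 2.83Q.
Set SMB = MC: 221.76 - 2.83Q = 51.82 + 2.82Q → Q* = 30.0779.
Between Q* and Q_m the wedge SMB − MC runs linearly from 0 to MEB(Q_m), so the loss is a triangle.
DWL = ½ × 5.0748 × 28.6724 = 72.7533.

DWL = $72.75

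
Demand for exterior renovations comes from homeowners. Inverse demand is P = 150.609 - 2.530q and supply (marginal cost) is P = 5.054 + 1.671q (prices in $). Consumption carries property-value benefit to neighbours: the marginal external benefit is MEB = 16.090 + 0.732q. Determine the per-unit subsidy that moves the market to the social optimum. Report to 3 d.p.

Social marginal benefit = demand + MEB = 166.699 - 1.798q.
Set SMB = MC: 166.699 - 1.798q = 5.054 + 1.671q → q* = 46.5970.
The Pigouvian subsidy equals MEB at q*: 16.090 + 0.732×46.5970 = 50.1990.

subsidy = $50.199 per unit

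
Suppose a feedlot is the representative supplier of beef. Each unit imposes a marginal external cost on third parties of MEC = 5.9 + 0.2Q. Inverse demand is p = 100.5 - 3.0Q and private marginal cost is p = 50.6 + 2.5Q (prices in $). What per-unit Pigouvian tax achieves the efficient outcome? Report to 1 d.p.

Social marginal cost = private MC + MEC = 56.5 + 2.7Q.
Set SMC = demand: 56.5 + 2.7Q = 100.5 - 3.0Q → Q* = 7.7193.
The Pigouvian tax equals MEC at Q*: 5.9 + 0.2×7.7193 = 7.4439.

tax = $7.4 per unit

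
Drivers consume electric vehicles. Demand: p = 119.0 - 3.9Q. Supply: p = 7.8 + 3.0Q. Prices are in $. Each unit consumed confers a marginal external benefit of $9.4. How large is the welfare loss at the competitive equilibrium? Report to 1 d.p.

DWL = $6.4

Market equilibrium (private): 7.8 + 3.0Q = 119.0 - 3.9Q → Q_m = 16.1159.
Social marginal benefit = demand + MEB = 128.4 - 3.9Q.
Set SMB = MC: 128.4 - 3.9Q = 7.8 + 3.0Q → Q* = 17.4783.
Between Q* and Q_m the wedge SMB − MC runs linearly from 0 to MEB(Q_m), so the loss is a triangle.
DWL = ½ × 1.3624 × 9.4000 = 6.4033.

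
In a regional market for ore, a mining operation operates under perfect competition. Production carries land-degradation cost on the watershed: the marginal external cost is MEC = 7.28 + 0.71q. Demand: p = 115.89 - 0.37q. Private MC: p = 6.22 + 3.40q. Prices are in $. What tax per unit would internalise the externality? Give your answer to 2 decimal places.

tax = $23.51 per unit

Social marginal cost = private MC + MEC = 13.50 + 4.11q.
Set SMC = demand: 13.50 + 4.11q = 115.89 - 0.37q → q* = 22.8549.
The Pigouvian tax equals MEC at q*: 7.28 + 0.71×22.8549 = 23.5070.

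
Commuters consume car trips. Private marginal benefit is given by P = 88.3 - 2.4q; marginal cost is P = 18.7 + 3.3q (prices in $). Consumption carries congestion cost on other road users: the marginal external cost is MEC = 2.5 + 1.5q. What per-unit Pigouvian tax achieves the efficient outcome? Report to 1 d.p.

Social marginal benefit = demand − MEC = 85.8 - 3.9q.
Set SMB = MC: 85.8 - 3.9q = 18.7 + 3.3q → q* = 9.3194.
The Pigouvian tax equals MEC at q*: 2.5 + 1.5×9.3194 = 16.4791.

tax = $16.5 per unit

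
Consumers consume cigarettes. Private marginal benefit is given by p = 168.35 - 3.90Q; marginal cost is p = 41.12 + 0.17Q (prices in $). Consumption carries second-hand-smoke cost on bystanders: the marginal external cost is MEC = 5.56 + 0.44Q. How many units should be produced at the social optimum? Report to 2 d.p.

Q* = 26.98

Social marginal benefit = demand − MEC = 162.79 - 4.34Q.
Set SMB = MC: 162.79 - 4.34Q = 41.12 + 0.17Q → Q* = 26.9778.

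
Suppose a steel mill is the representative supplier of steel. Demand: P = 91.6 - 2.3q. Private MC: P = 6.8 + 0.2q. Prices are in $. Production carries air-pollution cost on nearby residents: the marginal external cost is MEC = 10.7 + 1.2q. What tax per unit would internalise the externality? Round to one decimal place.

Social marginal cost = private MC + MEC = 17.5 + 1.4q.
Set SMC = demand: 17.5 + 1.4q = 91.6 - 2.3q → q* = 20.0270.
The Pigouvian tax equals MEC at q*: 10.7 + 1.2×20.0270 = 34.7324.

tax = $34.7 per unit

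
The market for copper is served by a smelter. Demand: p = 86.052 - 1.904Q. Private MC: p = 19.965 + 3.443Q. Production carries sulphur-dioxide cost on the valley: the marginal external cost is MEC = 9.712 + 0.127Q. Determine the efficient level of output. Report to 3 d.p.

Social marginal cost = private MC + MEC = 29.677 + 3.570Q.
Set SMC = demand: 29.677 + 3.570Q = 86.052 - 1.904Q → Q* = 10.2987.

Q* = 10.299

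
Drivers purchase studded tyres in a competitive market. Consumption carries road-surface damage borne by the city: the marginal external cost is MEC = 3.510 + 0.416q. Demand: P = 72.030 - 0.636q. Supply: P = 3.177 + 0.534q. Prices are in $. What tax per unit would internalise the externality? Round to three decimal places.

Social marginal benefit = demand − MEC = 68.520 - 1.052q.
Set SMB = MC: 68.520 - 1.052q = 3.177 + 0.534q → q* = 41.1999.
The Pigouvian tax equals MEC at q*: 3.510 + 0.416×41.1999 = 20.6492.

tax = $20.649 per unit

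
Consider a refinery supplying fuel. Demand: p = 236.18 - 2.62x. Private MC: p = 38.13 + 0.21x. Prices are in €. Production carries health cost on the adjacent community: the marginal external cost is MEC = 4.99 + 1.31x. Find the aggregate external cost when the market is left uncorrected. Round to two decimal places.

Market equilibrium (private): 38.13 + 0.21x = 236.18 - 2.62x → x_m = 69.9823.
Total external cost = ∫₀^{x_m} (4.99 + 1.31x) dx = 4.99×69.9823 + ½×1.31×69.9823² = 3557.0888.

€3557.09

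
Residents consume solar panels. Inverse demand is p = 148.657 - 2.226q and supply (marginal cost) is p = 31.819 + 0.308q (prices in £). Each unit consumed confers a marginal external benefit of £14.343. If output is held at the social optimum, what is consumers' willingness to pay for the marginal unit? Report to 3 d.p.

P = £33.421

Social marginal benefit = demand + MEB = 163.000 - 2.226q.
Set SMB = MC: 163.000 - 2.226q = 31.819 + 0.308q → q* = 51.7684.
Consumer price on the demand curve at q*: 148.657 − 2.226×51.7684 = 33.4205.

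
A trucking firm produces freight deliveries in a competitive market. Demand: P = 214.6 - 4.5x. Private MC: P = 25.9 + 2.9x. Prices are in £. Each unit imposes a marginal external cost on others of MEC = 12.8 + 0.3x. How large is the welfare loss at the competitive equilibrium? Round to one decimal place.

Market equilibrium (private): 25.9 + 2.9x = 214.6 - 4.5x → x_m = 25.5000.
Social marginal cost = private MC + MEC = 38.7 + 3.2x.
Set SMC = demand: 38.7 + 3.2x = 214.6 - 4.5x → x* = 22.8442.
Between x* and x_m the wedge SMC − demand runs linearly from 0 to MEC(x_m), so the loss is a triangle.
DWL = ½ × 2.6558 × 20.4500 = 27.1556.

DWL = £27.2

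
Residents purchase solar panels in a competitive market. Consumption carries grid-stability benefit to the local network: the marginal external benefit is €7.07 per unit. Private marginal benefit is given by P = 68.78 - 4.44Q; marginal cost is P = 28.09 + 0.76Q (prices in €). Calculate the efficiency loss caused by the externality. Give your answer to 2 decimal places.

DWL = €4.81

Market equilibrium (private): 28.09 + 0.76Q = 68.78 - 4.44Q → Q_m = 7.8250.
Social marginal benefit = demand + MEB = 75.85 - 4.44Q.
Set SMB = MC: 75.85 - 4.44Q = 28.09 + 0.76Q → Q* = 9.1846.
The welfare-loss triangle has base |Q_m − Q*| and height MEB(Q_m) (the vertical gap between SMB and MC is zero at Q* and MEB at Q_m).
DWL = ½ × 1.3596 × 7.0700 = 4.8062.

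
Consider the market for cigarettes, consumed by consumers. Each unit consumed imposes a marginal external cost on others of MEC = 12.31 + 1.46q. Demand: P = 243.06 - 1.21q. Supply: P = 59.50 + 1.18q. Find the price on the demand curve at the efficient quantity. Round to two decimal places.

Social marginal benefit = demand − MEC = 230.75 - 2.67q.
Set SMB = MC: 230.75 - 2.67q = 59.50 + 1.18q → q* = 44.4805.
Consumer price on the demand curve at q*: 243.06 − 1.21×44.4805 = 189.2386.

P = 189.24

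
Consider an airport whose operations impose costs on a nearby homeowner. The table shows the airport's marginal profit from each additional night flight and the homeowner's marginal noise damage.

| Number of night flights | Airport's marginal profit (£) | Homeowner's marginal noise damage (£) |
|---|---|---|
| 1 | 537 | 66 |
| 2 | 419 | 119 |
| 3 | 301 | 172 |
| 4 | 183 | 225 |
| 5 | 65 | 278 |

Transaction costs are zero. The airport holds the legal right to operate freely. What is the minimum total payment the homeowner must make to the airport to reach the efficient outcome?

Left alone the airport would choose level 5 (marginal profit stays positive).
Efficient level: k* = 3 (marginal profit ≥ marginal noise damage through 3).
The homeowner must at least cover the airport's forgone profit from cutting 5→3: 183 + 65 = 248.

£248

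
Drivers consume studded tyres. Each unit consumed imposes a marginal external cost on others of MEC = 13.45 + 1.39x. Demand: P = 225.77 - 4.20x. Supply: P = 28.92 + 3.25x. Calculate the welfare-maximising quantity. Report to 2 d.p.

Social marginal benefit = demand − MEC = 212.32 - 5.59x.
Set SMB = MC: 212.32 - 5.59x = 28.92 + 3.25x → x* = 20.7466.

x* = 20.75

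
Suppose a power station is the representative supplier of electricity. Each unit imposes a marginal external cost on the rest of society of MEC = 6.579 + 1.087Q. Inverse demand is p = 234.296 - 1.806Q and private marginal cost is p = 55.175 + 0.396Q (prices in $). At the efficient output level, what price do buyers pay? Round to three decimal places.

Social marginal cost = private MC + MEC = 61.754 + 1.483Q.
Set SMC = demand: 61.754 + 1.483Q = 234.296 - 1.806Q → Q* = 52.4603.
Consumer price on the demand curve at Q*: 234.296 − 1.806×52.4603 = 139.5527.

P = $139.553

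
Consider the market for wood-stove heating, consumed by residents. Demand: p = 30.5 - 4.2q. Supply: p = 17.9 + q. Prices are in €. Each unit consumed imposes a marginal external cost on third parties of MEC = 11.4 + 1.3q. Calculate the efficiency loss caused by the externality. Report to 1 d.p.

DWL = €16.3

Market equilibrium (private): 17.9 + q = 30.5 - 4.2q → q_m = 2.4231.
Social marginal benefit = demand − MEC = 19.1 - 5.5q.
Set SMB = MC: 19.1 - 5.5q = 17.9 + q → q* = 0.1846.
The welfare-loss triangle has base |q_m − q*| and height MEC(q_m) (the vertical gap between SMB and MC is zero at q* and MEC at q_m).
DWL = ½ × 2.2385 × 14.5500 = 16.2851.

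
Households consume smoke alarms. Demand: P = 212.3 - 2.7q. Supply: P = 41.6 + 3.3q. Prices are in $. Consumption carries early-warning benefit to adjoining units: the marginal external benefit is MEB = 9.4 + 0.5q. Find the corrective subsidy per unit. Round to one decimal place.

subsidy = $25.8 per unit

Social marginal benefit = demand + MEB = 221.7 - 2.2q.
Set SMB = MC: 221.7 - 2.2q = 41.6 + 3.3q → q* = 32.7455.
The Pigouvian subsidy equals MEB at q*: 9.4 + 0.5×32.7455 = 25.7728.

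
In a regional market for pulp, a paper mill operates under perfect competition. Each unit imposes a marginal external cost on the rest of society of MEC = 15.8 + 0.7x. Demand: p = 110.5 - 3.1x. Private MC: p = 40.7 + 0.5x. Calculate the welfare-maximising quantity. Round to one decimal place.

x* = 12.6

Social marginal cost = private MC + MEC = 56.5 + 1.2x.
Set SMC = demand: 56.5 + 1.2x = 110.5 - 3.1x → x* = 12.5581.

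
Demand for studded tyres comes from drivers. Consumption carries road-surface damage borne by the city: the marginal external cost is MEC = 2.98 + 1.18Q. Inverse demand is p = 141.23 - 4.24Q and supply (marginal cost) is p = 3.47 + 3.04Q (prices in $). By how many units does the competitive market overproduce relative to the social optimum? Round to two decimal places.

2.99 units

Market equilibrium (private): 3.47 + 3.04Q = 141.23 - 4.24Q → Q_m = 18.9231.
Social marginal benefit = demand − MEC = 138.25 - 5.42Q.
Set SMB = MC: 138.25 - 5.42Q = 3.47 + 3.04Q → Q* = 15.9314.
Gap = |18.9231 − 15.9314| = 2.9917.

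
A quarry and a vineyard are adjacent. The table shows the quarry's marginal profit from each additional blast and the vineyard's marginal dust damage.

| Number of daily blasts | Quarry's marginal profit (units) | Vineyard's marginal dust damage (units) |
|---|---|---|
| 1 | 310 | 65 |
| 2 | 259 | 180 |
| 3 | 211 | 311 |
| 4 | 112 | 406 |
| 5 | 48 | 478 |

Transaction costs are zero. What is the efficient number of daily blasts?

Bargaining reaches the level where marginal profit last exceeds marginal dust damage.
That holds through level 2 (259 ≥ 180) but not at 3 (211 < 311).

2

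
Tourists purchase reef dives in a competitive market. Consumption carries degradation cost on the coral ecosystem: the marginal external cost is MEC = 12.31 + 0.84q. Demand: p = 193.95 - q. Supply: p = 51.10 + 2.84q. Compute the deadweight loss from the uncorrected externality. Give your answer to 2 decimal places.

Market equilibrium (private): 51.10 + 2.84q = 193.95 - q → q_m = 37.2005.
Social marginal benefit = demand − MEC = 181.64 - 1.84q.
Set SMB = MC: 181.64 - 1.84q = 51.10 + 2.84q → q* = 27.8932.
Between q* and q_m the wedge MC − SMB runs linearly from 0 to MEC(q_m), so the loss is a triangle.
DWL = ½ × 9.3073 × 43.5584 = 202.7055.

DWL = 202.71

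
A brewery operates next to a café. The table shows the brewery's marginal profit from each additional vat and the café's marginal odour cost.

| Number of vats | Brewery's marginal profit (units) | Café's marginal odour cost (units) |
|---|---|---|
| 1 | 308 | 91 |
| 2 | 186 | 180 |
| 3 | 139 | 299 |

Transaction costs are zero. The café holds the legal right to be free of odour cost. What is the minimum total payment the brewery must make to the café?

Efficient level: marginal profit ≥ marginal odour cost through level 2, so k* = 2.
With the café holding the right, the brewery must at least compensate total damage at k*: 91 + 180 = 271.

271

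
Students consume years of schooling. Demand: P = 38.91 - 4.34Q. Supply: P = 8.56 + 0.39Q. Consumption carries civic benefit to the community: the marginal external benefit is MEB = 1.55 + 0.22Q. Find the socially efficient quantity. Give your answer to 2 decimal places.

Social marginal benefit = demand + MEB = 40.46 - 4.12Q.
Set SMB = MC: 40.46 - 4.12Q = 8.56 + 0.39Q → Q* = 7.0732.

Q* = 7.07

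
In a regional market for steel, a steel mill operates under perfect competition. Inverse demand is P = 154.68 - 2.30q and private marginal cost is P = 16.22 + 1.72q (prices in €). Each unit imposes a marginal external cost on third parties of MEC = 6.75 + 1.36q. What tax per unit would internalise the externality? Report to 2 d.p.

Social marginal cost = private MC + MEC = 22.97 + 3.08q.
Set SMC = demand: 22.97 + 3.08q = 154.68 - 2.30q → q* = 24.4814.
The Pigouvian tax equals MEC at q*: 6.75 + 1.36×24.4814 = 40.0447.

tax = €40.04 per unit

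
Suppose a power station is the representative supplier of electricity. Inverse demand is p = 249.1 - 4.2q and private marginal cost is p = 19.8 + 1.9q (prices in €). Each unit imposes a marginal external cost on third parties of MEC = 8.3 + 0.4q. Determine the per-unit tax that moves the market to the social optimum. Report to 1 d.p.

tax = €21.9 per unit

Social marginal cost = private MC + MEC = 28.1 + 2.3q.
Set SMC = demand: 28.1 + 2.3q = 249.1 - 4.2q → q* = 34.0000.
The Pigouvian tax equals MEC at q*: 8.3 + 0.4×34.0000 = 21.9000.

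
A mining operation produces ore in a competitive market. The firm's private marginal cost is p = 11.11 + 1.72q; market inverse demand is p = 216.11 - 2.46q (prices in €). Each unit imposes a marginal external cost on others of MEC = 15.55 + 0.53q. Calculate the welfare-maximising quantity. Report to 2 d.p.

q* = 40.22

Social marginal cost = private MC + MEC = 26.66 + 2.25q.
Set SMC = demand: 26.66 + 2.25q = 216.11 - 2.46q → q* = 40.2229.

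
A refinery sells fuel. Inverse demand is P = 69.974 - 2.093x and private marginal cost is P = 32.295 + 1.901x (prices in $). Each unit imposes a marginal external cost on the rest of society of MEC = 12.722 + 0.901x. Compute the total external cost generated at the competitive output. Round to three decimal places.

Market equilibrium (private): 32.295 + 1.901x = 69.974 - 2.093x → x_m = 9.4339.
Total external cost = ∫₀^{x_m} (12.722 + 0.901x) dx = 12.722×9.4339 + ½×0.901×9.4339² = 160.1119.

$160.112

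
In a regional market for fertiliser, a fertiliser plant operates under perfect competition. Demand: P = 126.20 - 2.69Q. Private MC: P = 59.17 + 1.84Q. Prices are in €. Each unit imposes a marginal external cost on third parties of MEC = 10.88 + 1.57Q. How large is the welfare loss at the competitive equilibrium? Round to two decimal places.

Market equilibrium (private): 59.17 + 1.84Q = 126.20 - 2.69Q → Q_m = 14.7969.
Social marginal cost = private MC + MEC = 70.05 + 3.41Q.
Set SMC = demand: 70.05 + 3.41Q = 126.20 - 2.69Q → Q* = 9.2049.
Height of the DWL triangle at Q_m is SMC(Q_m) − demand(Q_m) = MEC(Q_m) = 34.1111.
DWL = ½ × 5.5920 × 34.1111 = 95.3746.

DWL = €95.37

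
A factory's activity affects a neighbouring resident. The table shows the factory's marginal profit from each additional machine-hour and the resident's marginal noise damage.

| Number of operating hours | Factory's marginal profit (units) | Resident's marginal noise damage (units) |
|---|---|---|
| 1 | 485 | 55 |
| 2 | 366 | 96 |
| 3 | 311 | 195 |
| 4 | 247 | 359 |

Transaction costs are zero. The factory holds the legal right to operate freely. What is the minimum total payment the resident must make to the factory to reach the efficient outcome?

Left alone the factory would choose level 4 (marginal profit stays positive).
Efficient level: k* = 3 (marginal profit ≥ marginal noise damage through 3).
The resident must at least cover the factory's forgone profit from cutting 4→3: 247 = 247.

247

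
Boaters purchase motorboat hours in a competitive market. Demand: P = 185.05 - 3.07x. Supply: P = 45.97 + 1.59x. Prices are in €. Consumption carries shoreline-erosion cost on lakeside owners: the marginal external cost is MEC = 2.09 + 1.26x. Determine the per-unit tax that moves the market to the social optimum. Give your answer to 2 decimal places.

tax = €31.25 per unit

Social marginal benefit = demand − MEC = 182.96 - 4.33x.
Set SMB = MC: 182.96 - 4.33x = 45.97 + 1.59x → x* = 23.1402.
The Pigouvian tax equals MEC at x*: 2.09 + 1.26×23.1402 = 31.2467.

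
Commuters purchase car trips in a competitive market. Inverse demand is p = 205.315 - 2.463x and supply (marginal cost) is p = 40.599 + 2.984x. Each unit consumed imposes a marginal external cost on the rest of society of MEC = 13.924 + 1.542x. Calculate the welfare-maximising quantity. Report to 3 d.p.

Social marginal benefit = demand − MEC = 191.391 - 4.005x.
Set SMB = MC: 191.391 - 4.005x = 40.599 + 2.984x → x* = 21.5756.

x* = 21.576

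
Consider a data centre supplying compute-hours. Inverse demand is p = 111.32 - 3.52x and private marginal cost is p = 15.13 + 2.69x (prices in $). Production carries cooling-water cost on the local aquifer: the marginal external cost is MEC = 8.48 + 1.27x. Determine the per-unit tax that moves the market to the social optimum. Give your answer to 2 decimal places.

Social marginal cost = private MC + MEC = 23.61 + 3.96x.
Set SMC = demand: 23.61 + 3.96x = 111.32 - 3.52x → x* = 11.7259.
The Pigouvian tax equals MEC at x*: 8.48 + 1.27×11.7259 = 23.3719.

tax = $23.37 per unit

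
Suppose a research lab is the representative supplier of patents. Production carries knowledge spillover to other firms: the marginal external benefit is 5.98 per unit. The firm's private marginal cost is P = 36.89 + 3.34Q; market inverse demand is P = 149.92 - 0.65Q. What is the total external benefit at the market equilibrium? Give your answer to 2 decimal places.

Market equilibrium (private): 36.89 + 3.34Q = 149.92 - 0.65Q → Q_m = 28.3283.
Total external benefit = MEB × Q_m = 5.98 × 28.3283 = 169.4032.

169.40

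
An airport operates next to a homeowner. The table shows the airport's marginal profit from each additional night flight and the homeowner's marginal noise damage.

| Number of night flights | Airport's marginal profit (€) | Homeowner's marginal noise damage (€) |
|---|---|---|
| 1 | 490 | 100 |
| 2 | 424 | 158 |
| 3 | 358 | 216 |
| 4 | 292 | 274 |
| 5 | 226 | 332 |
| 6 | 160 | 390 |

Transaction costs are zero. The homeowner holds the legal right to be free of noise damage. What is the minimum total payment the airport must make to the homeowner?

€748

Efficient level: marginal profit ≥ marginal noise damage through level 4, so k* = 4.
With the homeowner holding the right, the airport must at least compensate total damage at k*: 100 + 158 + 216 + 274 = 748.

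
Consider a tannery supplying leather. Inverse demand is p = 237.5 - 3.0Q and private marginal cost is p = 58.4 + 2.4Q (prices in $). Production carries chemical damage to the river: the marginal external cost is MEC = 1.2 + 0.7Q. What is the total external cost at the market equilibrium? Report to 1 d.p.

Market equilibrium (private): 58.4 + 2.4Q = 237.5 - 3.0Q → Q_m = 33.1667.
Total external cost = ∫₀^{Q_m} (1.2 + 0.7Q) dQ = 1.2×33.1667 + ½×0.7×33.1667² = 424.8105.

$424.8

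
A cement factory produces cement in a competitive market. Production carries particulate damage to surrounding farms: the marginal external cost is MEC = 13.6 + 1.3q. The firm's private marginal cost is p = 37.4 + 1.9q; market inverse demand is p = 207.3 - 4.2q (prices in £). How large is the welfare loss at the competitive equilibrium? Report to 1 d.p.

DWL = £167.6

Market equilibrium (private): 37.4 + 1.9q = 207.3 - 4.2q → q_m = 27.8525.
Social marginal cost = private MC + MEC = 51.0 + 3.2q.
Set SMC = demand: 51.0 + 3.2q = 207.3 - 4.2q → q* = 21.1216.
The welfare-loss triangle has base |q_m − q*| and height MEC(q_m) (the vertical gap between SMC and demand is zero at q* and MEC at q_m).
DWL = ½ × 6.7309 × 49.8082 = 167.6270.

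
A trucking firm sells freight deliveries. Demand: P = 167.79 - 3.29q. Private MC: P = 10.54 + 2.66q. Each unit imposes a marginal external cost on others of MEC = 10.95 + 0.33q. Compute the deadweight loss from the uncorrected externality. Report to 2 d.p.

DWL = 30.81

Market equilibrium (private): 10.54 + 2.66q = 167.79 - 3.29q → q_m = 26.4286.
Social marginal cost = private MC + MEC = 21.49 + 2.99q.
Set SMC = demand: 21.49 + 2.99q = 167.79 - 3.29q → q* = 23.2962.
Height of the DWL triangle at q_m is SMC(q_m) − demand(q_m) = MEC(q_m) = 19.6714.
DWL = ½ × 3.1324 × 19.6714 = 30.8093.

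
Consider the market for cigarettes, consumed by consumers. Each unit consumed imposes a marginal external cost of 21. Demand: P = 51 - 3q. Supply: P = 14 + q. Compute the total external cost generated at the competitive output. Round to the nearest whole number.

Market equilibrium (private): 14 + q = 51 - 3q → q_m = 9.2500.
Total external cost = MEC × q_m = 21 × 9.2500 = 194.2500.

194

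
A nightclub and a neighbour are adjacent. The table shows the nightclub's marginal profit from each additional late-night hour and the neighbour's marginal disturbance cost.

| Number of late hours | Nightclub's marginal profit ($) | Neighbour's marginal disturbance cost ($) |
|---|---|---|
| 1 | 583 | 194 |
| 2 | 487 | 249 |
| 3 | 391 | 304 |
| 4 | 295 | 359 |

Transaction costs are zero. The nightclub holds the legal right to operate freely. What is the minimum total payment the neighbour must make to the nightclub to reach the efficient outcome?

$295

Left alone the nightclub would choose level 4 (marginal profit stays positive).
Efficient level: k* = 3 (marginal profit ≥ marginal disturbance cost through 3).
The neighbour must at least cover the nightclub's forgone profit from cutting 4→3: 295 = 295.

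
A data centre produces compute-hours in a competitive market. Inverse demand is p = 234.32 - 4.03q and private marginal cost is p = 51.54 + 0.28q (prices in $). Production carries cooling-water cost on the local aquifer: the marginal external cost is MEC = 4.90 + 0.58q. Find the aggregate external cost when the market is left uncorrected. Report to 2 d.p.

Market equilibrium (private): 51.54 + 0.28q = 234.32 - 4.03q → q_m = 42.4084.
Total external cost = ∫₀^{q_m} (4.90 + 0.58q) dq = 4.90×42.4084 + ½×0.58×42.4084² = 729.3582.

$729.36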